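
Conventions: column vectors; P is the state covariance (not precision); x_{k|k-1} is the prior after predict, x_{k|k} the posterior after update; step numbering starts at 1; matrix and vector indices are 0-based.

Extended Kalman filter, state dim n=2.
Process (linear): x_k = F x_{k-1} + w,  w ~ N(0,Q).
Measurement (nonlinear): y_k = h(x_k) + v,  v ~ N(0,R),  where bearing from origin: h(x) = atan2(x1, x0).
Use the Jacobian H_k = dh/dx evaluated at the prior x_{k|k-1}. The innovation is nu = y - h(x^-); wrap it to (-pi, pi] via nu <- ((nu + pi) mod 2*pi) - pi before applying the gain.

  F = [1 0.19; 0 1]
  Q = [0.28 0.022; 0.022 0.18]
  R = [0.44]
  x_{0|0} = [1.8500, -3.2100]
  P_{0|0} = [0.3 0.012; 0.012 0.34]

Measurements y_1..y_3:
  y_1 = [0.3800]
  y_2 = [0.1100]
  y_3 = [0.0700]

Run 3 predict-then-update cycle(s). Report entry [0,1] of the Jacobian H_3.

H_jac[0,1] = 0.1576

step 1: x^-=[1.2401, -3.2100]  P^-=[0.5968 0.0986; 0.0986 0.5200]  H_jac=[0.2711 0.1047]  S=[0.4952]  K=[0.3476; 0.1640]  nu=[1.5821]  x^+=[1.7900, -2.9506]  P^+=[0.5370 0.0704; 0.0704 0.5067]
step 2: x^-=[1.2294, -2.9506]  P^-=[0.8620 0.1887; 0.1887 0.6867]  H_jac=[0.2888 0.1203]  S=[0.5349]  K=[0.5078; 0.2563]  nu=[1.2860]  x^+=[1.8824, -2.6210]  P^+=[0.7241 0.1190; 0.1190 0.6516]
step 3: x^-=[1.3845, -2.6210]  P^-=[1.0729 0.2648; 0.2648 0.8316]  H_jac=[0.2983 0.1576]  S=[0.5810]  K=[0.6227; 0.3615]  nu=[1.1548]  x^+=[2.1035, -2.2036]  P^+=[0.8476 0.1341; 0.1341 0.7556]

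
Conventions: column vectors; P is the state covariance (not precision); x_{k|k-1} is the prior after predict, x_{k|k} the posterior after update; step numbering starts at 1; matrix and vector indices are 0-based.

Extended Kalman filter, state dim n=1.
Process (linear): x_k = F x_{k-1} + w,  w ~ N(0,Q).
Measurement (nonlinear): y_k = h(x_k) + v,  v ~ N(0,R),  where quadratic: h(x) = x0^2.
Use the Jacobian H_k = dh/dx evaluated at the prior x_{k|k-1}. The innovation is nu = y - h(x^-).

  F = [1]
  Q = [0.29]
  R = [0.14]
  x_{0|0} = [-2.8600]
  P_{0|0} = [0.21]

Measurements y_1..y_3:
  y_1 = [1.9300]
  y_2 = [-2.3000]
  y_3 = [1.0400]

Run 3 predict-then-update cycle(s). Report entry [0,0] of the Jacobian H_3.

H_jac[0,0] = -0.5937

step 1: x^-=[-2.8600]  P^-=[0.5000]  H_jac=[-5.7200]  S=[16.4992]  K=[-0.1733]  nu=[-6.2496]  x^+=[-1.7767]  P^+=[0.0042]
step 2: x^-=[-1.7767]  P^-=[0.2942]  H_jac=[-3.5534]  S=[3.8552]  K=[-0.2712]  nu=[-5.4566]  x^+=[-0.2968]  P^+=[0.0107]
step 3: x^-=[-0.2968]  P^-=[0.3007]  H_jac=[-0.5937]  S=[0.2460]  K=[-0.7257]  nu=[0.9519]  x^+=[-0.9876]  P^+=[0.1711]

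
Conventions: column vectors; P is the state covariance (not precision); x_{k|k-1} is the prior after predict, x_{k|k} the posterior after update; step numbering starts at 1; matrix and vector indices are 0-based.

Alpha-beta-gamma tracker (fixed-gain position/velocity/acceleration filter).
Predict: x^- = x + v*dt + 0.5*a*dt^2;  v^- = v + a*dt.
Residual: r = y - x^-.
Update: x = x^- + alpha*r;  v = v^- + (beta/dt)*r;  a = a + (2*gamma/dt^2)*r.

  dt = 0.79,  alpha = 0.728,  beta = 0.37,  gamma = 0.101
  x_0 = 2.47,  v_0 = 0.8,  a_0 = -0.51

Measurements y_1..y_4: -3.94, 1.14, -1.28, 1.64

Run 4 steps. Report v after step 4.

step 1: x_pred=2.9429  r=-6.8829  x^+=-2.0679  v^+=-2.8265  a^+=-2.7377
step 2: x_pred=-5.1551  r=6.2951  x^+=-0.5723  v^+=-2.0410  a^+=-0.7002
step 3: x_pred=-2.4032  r=1.1232  x^+=-1.5855  v^+=-2.0681  a^+=-0.3367
step 4: x_pred=-3.3244  r=4.9644  x^+=0.2897  v^+=-0.0090  a^+=1.2701

v_post = -0.0090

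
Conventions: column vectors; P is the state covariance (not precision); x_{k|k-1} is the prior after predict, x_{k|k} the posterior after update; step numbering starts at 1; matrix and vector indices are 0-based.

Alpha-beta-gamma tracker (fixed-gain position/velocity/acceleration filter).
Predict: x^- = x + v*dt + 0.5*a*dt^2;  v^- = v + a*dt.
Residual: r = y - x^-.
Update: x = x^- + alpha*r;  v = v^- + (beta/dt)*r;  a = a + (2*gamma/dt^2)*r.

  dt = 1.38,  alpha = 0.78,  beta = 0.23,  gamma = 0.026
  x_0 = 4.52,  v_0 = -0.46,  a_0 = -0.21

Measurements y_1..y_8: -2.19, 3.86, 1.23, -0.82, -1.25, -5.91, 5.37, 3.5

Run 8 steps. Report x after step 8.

step 1: x_pred=3.6852  r=-5.8752  x^+=-0.8974  v^+=-1.7290  a^+=-0.3704
step 2: x_pred=-3.6362  r=7.4962  x^+=2.2108  v^+=-0.9908  a^+=-0.1657
step 3: x_pred=0.6857  r=0.5443  x^+=1.1102  v^+=-1.1288  a^+=-0.1509
step 4: x_pred=-0.5912  r=-0.2288  x^+=-0.7697  v^+=-1.3752  a^+=-0.1571
step 5: x_pred=-2.8170  r=1.5670  x^+=-1.5947  v^+=-1.3308  a^+=-0.1143
step 6: x_pred=-3.5402  r=-2.3698  x^+=-5.3886  v^+=-1.8836  a^+=-0.1790
step 7: x_pred=-8.1585  r=13.5285  x^+=2.3937  v^+=0.1241  a^+=0.1904
step 8: x_pred=2.7462  r=0.7538  x^+=3.3342  v^+=0.5124  a^+=0.2109

x_post = 3.3342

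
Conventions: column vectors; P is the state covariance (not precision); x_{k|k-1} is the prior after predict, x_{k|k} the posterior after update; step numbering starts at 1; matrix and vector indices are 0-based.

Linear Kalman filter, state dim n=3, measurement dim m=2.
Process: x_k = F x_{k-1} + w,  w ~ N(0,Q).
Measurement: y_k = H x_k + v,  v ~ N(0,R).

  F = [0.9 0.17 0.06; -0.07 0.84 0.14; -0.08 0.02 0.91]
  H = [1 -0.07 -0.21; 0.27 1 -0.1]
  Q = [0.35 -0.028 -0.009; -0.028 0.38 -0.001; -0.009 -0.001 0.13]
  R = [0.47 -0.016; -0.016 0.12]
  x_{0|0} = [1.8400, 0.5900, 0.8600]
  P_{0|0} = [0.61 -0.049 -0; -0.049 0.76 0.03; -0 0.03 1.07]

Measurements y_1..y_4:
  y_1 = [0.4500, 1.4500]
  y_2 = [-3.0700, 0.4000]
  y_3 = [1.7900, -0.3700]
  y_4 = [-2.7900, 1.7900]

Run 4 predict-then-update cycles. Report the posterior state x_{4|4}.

step 1: x^-=[1.8079, 0.4872, 0.6472]  P^-=[0.8555 0.0169 0.0125; 0.0169 0.9530 0.1779; 0.0125 0.1779 1.0215]  S=[1.3729 0.1482; 0.1482 1.1185]  K=[0.6053 0.1403; -0.1565 0.8610; -0.1662 0.0928]  nu=[-1.1879, 0.5394]  x^+=[1.1646, 1.1375, 0.8947]  P^+=[0.3054 -0.0622 0.1312; -0.0622 0.1302 0.0762; 0.1312 0.0762 0.9785]
step 2: x^-=[1.2952, 0.9992, 0.7437]  P^-=[0.6014 -0.0451 0.1413; -0.0451 0.5152 0.1805; 0.1413 0.1805 0.9262]  S=[1.0670 0.0268; 0.0268 0.6203]  K=[0.5352 0.1432; -0.1313 0.7876; -0.0668 0.2060]  nu=[-4.1391, -0.8745]  x^+=[-1.0452, 0.8539, 0.8402]  P^+=[0.2790 -0.0508 0.1585; -0.0508 0.1176 0.0726; 0.1585 0.0726 0.8958]
step 3: x^-=[-0.7451, 0.9081, 0.8652]  P^-=[0.5856 -0.0344 0.1604; -0.0344 0.5018 0.1640; 0.1604 0.1640 0.8534]  S=[1.0380 0.0327; 0.0327 0.6130]  K=[0.5294 0.1474; -0.1249 0.7834; -0.0355 0.2008]  nu=[2.7803, -0.9904]  x^+=[0.5809, -0.2150, 0.5675]  P^+=[0.2763 -0.0495 0.1585; -0.0495 0.1158 0.0647; 0.1585 0.0647 0.8278]
step 4: x^-=[0.5203, -0.1418, 0.4657]  P^-=[0.5834 -0.0347 0.1556; -0.0347 0.4972 0.1491; 0.1556 0.1491 0.7968]  S=[1.0349 0.0348; 0.0348 0.6108]  K=[0.5296 0.1455; -0.1237 0.7814; -0.0276 0.1840]  nu=[-3.2225, 1.8379]  x^+=[-0.9190, 1.6928, 0.8929]  P^+=[0.2748 -0.0501 0.1511; -0.0501 0.1152 0.0593; 0.1511 0.0593 0.7757]

x_post = [-0.9190, 1.6928, 0.8929]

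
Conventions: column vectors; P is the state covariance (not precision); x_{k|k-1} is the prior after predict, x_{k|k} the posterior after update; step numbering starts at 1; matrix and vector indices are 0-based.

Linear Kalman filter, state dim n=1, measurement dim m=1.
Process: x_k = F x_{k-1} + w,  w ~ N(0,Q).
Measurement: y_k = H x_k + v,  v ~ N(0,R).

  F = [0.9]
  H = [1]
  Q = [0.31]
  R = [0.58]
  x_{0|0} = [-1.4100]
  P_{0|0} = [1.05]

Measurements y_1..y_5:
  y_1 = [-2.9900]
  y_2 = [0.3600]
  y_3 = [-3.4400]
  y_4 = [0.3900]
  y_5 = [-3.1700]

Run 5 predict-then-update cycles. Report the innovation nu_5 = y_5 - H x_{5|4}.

innov = [-2.4676]

step 1: x^-=[-1.2690]  P^-=[1.1605]  S=[1.7405]  K=[0.6668]  nu=[-1.7210]  x^+=[-2.4165]  P^+=[0.3867]
step 2: x^-=[-2.1748]  P^-=[0.6232]  S=[1.2032]  K=[0.5180]  nu=[2.5348]  x^+=[-0.8619]  P^+=[0.3004]
step 3: x^-=[-0.7757]  P^-=[0.5533]  S=[1.1333]  K=[0.4882]  nu=[-2.6643]  x^+=[-2.0765]  P^+=[0.2832]
step 4: x^-=[-1.8689]  P^-=[0.5394]  S=[1.1194]  K=[0.4819]  nu=[2.2589]  x^+=[-0.7804]  P^+=[0.2795]
step 5: x^-=[-0.7024]  P^-=[0.5364]  S=[1.1164]  K=[0.4805]  nu=[-2.4676]  x^+=[-1.8880]  P^+=[0.2787]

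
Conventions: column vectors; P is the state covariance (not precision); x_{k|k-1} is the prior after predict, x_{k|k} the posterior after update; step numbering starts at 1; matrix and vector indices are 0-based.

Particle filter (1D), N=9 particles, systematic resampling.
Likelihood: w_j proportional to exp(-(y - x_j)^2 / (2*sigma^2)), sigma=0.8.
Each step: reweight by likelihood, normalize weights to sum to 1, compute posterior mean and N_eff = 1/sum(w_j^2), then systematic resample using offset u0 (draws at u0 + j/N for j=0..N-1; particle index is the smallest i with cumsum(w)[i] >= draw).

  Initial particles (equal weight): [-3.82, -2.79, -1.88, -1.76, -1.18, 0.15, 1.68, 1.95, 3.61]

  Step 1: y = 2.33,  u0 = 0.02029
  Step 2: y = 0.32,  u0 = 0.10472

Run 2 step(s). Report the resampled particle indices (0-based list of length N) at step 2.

step 1: w=[0.0000, 0.0000, 0.0000, 0.0000, 0.0000, 0.0127, 0.3754, 0.4666, 0.1452]  mean=2.0666  Neff=2.6324  idx=[6, 6, 6, 6, 7, 7, 7, 7, 8]
step 2: w=[0.1631, 0.1631, 0.1631, 0.1631, 0.0868, 0.0868, 0.0868, 0.0868, 0.0001]  mean=1.7741  Neff=7.3201  idx=[0, 1, 2, 2, 3, 4, 5, 6, 7]

resampled_idx = [0, 1, 2, 2, 3, 4, 5, 6, 7]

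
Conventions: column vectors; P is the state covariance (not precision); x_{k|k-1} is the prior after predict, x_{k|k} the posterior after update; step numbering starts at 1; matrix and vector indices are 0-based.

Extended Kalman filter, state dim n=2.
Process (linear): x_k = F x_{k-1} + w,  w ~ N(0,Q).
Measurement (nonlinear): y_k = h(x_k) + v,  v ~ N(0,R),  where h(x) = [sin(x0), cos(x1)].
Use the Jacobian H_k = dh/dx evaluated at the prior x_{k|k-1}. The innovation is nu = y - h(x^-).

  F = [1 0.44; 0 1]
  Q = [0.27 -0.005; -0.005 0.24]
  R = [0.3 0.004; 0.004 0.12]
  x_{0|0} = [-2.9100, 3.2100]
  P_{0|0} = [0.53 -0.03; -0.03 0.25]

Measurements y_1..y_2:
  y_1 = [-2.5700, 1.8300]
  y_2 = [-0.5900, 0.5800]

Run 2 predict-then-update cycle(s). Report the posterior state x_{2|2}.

step 1: x^-=[-1.4976, 3.2100]  P^-=[0.8220 0.0750; 0.0750 0.4900]  H_jac=[0.0731 0.0000; 0.0000 0.0684]  S=[0.3044 0.0044; 0.0044 0.1223]  K=[0.1970 0.0349; 0.0141 0.2734]  nu=[-1.5727, 2.8277]  x^+=[-1.7088, 3.9609]  P^+=[0.8100 0.0728; 0.0728 0.4808]
step 2: x^-=[0.0340, 3.9609]  P^-=[1.2371 0.2793; 0.2793 0.7208]  H_jac=[0.9994 0.0000; 0.0000 0.7307]  S=[1.5356 0.2079; 0.2079 0.5048]  K=[0.7947 0.0769; 0.0429 1.0256]  nu=[-0.6240, 1.2627]  x^+=[-0.3648, 5.2292]  P^+=[0.2389 0.0170; 0.0170 0.1687]

x_post = [-0.3648, 5.2292]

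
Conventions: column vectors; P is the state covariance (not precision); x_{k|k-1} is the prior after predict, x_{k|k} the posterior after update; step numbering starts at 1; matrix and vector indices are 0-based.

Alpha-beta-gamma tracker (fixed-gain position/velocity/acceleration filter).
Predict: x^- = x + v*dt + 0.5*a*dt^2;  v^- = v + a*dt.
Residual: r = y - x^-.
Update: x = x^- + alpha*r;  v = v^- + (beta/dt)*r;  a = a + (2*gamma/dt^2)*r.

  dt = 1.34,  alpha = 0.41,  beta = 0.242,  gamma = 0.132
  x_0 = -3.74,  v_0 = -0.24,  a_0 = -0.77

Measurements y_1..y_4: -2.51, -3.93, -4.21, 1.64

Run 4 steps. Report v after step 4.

step 1: x_pred=-4.7529  r=2.2429  x^+=-3.8333  v^+=-0.8667  a^+=-0.4402
step 2: x_pred=-5.3900  r=1.4600  x^+=-4.7914  v^+=-1.1930  a^+=-0.2256
step 3: x_pred=-6.5925  r=2.3825  x^+=-5.6157  v^+=-1.0650  a^+=0.1247
step 4: x_pred=-6.9308  r=8.5708  x^+=-3.4168  v^+=0.6500  a^+=1.3848

v_post = 0.6500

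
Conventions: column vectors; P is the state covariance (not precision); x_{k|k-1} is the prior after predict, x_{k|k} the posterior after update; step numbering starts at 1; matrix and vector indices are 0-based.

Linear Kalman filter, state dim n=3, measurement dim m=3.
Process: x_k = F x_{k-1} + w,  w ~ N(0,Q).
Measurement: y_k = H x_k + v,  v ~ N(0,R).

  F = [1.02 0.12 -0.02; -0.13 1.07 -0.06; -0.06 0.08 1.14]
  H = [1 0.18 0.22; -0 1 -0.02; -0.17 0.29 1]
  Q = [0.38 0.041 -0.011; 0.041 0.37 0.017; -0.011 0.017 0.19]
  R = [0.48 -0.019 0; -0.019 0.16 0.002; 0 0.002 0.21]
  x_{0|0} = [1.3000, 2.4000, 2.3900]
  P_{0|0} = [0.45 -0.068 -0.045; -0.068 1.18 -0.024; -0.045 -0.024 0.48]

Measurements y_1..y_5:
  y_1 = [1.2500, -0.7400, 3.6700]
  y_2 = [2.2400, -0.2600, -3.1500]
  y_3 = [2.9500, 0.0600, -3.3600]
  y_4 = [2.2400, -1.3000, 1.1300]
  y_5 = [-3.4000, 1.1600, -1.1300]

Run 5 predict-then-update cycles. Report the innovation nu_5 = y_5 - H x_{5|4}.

step 1: x^-=[1.5662, 2.2556, 2.8386]  P^-=[0.8507 0.0636 -0.0988; 0.0636 1.7516 0.0711; -0.0988 0.0711 0.8254]  S=[1.4124 0.3736 0.0671; 0.3736 1.9091 0.5530; 0.0671 0.5530 1.2759]  K=[0.6119 -0.0286 -0.1961; 0.0406 0.8925 0.0564; 0.0868 -0.2092 0.7624]  nu=[-1.3467, -2.9388, 0.4435]  x^+=[0.7392, -0.3968, 3.6747]  P^+=[0.2942 -0.0163 0.0135; -0.0163 0.1415 -0.0302; 0.0135 -0.0302 0.1707]
step 2: x^-=[0.6329, -0.7412, 4.1131]  P^-=[0.6838 0.0029 -0.0211; 0.0029 0.5463 -0.0177; -0.0211 -0.0177 0.4067]  S=[1.1915 0.0770 -0.0222; 0.0770 0.7071 0.1341; -0.0222 0.1341 0.6790]  K=[0.5686 -0.0235 -0.1779; 0.0337 0.7584 0.0578; 0.0771 -0.1647 0.6317]  nu=[0.8357, 0.5635, -6.9406]  x^+=[2.3293, -0.6871, -0.2996]  P^+=[0.2731 -0.0147 0.0133; -0.0147 0.1203 -0.0237; 0.0133 -0.0237 0.1415]
step 3: x^-=[2.2995, -1.0200, -0.5363]  P^-=[0.6619 0.0045 -0.0186; 0.0045 0.5202 -0.0099; -0.0186 -0.0099 0.3696]  S=[1.1693 0.0758 -0.0232; 0.0758 0.6808 0.1348; -0.0232 0.1348 0.6426]  K=[0.5610 -0.0201 -0.1776; 0.0348 0.7482 0.0625; 0.0742 -0.1546 0.6107]  nu=[0.9521, 1.0693, -2.1370]  x^+=[3.1916, -0.3203, -1.9360]  P^+=[0.2694 -0.0140 0.0125; -0.0140 0.1187 -0.0222; 0.0125 -0.0222 0.1365]
step 4: x^-=[3.2557, -0.6414, -2.4242]  P^-=[0.6583 0.0055 -0.0189; 0.0055 0.5179 -0.0078; -0.0189 -0.0078 0.3635]  S=[1.1657 0.0769 -0.0236; 0.0769 0.6784 0.1362; -0.0236 0.1362 0.6374]  K=[0.5596 -0.0190 -0.1780; 0.0353 0.7469 0.0637; 0.0735 -0.1524 0.6070]  nu=[-0.3669, -0.7070, 4.2937]  x^+=[2.2997, -0.9092, 0.2629]  P^+=[0.2688 -0.0138 0.0123; -0.0138 0.1185 -0.0219; 0.0123 -0.0219 0.1356]
step 5: x^-=[2.2313, -1.2875, 0.0890]  P^-=[0.6576 0.0058 -0.0191; 0.0058 0.5176 -0.0073; -0.0191 -0.0073 0.3624]  S=[1.1650 0.0772 -0.0237; 0.0772 0.6780 0.1365; -0.0237 0.1365 0.6366]  K=[0.5594 -0.0187 -0.1781; 0.0354 0.7467 0.0639; 0.0733 -0.1519 0.6063]  nu=[-5.4191, 2.4493, -0.4663]  x^+=[-0.7626, 0.3196, -0.9631]  P^+=[0.2686 -0.0137 0.0122; -0.0137 0.1185 -0.0218; 0.0122 -0.0218 0.1354]

innov = [-5.4191, 2.4493, -0.4663]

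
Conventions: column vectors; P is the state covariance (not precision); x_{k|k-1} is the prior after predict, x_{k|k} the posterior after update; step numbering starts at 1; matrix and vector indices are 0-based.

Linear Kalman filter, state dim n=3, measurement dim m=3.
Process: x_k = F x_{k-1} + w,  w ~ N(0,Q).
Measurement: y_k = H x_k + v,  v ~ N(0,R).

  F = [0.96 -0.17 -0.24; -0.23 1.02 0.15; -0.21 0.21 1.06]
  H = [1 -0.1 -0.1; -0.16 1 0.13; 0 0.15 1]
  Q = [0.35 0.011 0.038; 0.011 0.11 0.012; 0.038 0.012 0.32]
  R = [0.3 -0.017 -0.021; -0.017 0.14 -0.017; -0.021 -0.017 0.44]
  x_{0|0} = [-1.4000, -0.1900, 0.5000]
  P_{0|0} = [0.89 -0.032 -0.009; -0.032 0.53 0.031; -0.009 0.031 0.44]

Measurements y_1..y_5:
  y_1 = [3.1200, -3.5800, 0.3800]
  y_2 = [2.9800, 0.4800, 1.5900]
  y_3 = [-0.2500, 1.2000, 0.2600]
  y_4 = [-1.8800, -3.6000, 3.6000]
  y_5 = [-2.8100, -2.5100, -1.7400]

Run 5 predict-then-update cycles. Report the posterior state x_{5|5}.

x_post = [-2.1056, -2.4343, -0.1712]

step 1: x^-=[-1.4317, 0.2032, 0.7841]  P^-=[1.2280 -0.3360 -0.2966; -0.3360 0.7435 0.2838; -0.2966 0.2838 0.8976]  S=[1.6766 -0.7163 -0.5016; -0.7163 1.1238 0.5561; -0.5016 0.5561 1.4395]  K=[0.7650 -0.0410 0.0413; 0.0755 0.7931 -0.0054; -0.0320 0.0749 0.6131]  nu=[4.6504, -4.1142, -0.4346]  x^+=[2.2767, -2.7063, 0.0609]  P^+=[0.2311 0.0175 0.0002; 0.0175 0.1172 -0.0350; 0.0002 -0.0350 0.2744]
step 2: x^-=[2.6311, -3.2749, -0.9819]  P^-=[0.5735 -0.0429 -0.0701; -0.0429 0.2314 0.0483; -0.0701 0.0483 0.6265]  S=[0.9057 -0.1993 -0.1692; -0.1993 0.4258 0.1606; -0.1692 0.1606 1.0861]  K=[0.6413 -0.0514 0.0370; 0.0532 0.6007 -0.0041; -0.0229 0.1075 0.5640]  nu=[-0.0767, 4.3035, 3.0632]  x^+=[2.4740, -0.7067, 1.2101]  P^+=[0.1939 0.0120 0.0019; 0.0120 0.0886 -0.0264; 0.0019 -0.0264 0.2508]
step 3: x^-=[2.2048, -1.1084, 0.6147]  P^-=[0.5387 -0.0364 -0.0571; -0.0364 0.2042 0.0471; -0.0571 0.0471 0.6005]  S=[0.8664 -0.1821 -0.1521; -0.1821 0.3944 0.1497; -0.1521 0.1497 1.0593]  K=[0.6279 -0.0545 0.0388; 0.0489 0.5707 -0.0003; -0.0178 0.1221 0.5538]  nu=[-2.5042, 2.5812, -0.1885]  x^+=[0.4843, 0.2425, 0.8699]  P^+=[0.1899 0.0110 0.0032; 0.0110 0.0839 -0.0234; 0.0032 -0.0234 0.2455]
step 4: x^-=[0.2149, 0.2664, 0.8714]  P^-=[0.5346 -0.0361 -0.0543; -0.0361 0.2003 0.0483; -0.0543 0.0483 0.5951]  S=[0.8616 -0.1804 -0.1488; -0.1804 0.3904 0.1493; -0.1488 0.1493 1.0541]  K=[0.6262 -0.0555 0.0396; 0.0478 0.5656 0.0010; -0.0161 0.1260 0.5513]  nu=[-1.9811, -3.9453, 2.6887]  x^+=[-0.7002, -2.0570, 1.8883]  P^+=[0.1894 0.0107 0.0036; 0.0107 0.0830 -0.0226; 0.0036 -0.0226 0.2442]
step 5: x^-=[-0.7757, -1.6539, 1.7167]  P^-=[0.5340 -0.0362 -0.0537; -0.0362 0.1997 0.0488; -0.0537 0.0488 0.5937]  S=[0.8609 -0.1803 -0.1481; -0.1803 0.3899 0.1493; -0.1481 0.1493 1.0529]  K=[0.6259 -0.0558 0.0398; 0.0476 0.5647 0.0014; -0.0157 0.1270 0.5507]  nu=[-2.0281, -1.2034, -3.2086]  x^+=[-2.1056, -2.4343, -0.1712]  P^+=[0.1893 0.0107 0.0037; 0.0107 0.0829 -0.0224; 0.0037 -0.0224 0.2438]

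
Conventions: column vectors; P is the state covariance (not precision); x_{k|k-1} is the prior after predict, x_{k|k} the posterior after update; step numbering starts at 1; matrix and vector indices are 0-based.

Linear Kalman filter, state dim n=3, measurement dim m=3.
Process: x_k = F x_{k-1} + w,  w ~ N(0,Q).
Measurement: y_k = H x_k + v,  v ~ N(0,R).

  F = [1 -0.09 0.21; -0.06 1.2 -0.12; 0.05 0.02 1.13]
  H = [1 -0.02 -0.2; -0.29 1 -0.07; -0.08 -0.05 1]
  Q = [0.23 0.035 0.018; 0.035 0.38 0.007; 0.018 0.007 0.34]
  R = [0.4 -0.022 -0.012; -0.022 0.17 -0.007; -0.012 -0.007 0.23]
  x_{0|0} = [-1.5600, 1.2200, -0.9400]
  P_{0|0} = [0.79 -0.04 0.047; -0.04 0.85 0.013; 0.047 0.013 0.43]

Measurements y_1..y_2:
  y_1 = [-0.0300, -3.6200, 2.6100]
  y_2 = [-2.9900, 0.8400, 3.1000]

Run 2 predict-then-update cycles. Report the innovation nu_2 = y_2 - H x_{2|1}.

step 1: x^-=[-1.8672, 1.6704, -1.1158]  P^-=[1.0723 -0.1661 0.2097; -0.1661 1.6157 -0.0215; 0.2097 -0.0215 0.8972]  S=[1.4314 -0.5180 -0.0543; -0.5180 1.9881 -0.1961; -0.0543 -0.1961 1.1054]  K=[0.7104 -0.0478 0.1460; 0.1921 0.8964 0.0879; 0.0599 0.0219 0.8043]  nu=[1.6474, -5.9100, 3.6599]  x^+=[0.1203, -2.9890, 1.7970]  P^+=[0.2952 0.0645 0.0522; 0.0645 0.1680 0.0252; 0.0522 0.0252 0.1896]
step 2: x^-=[0.7667, -3.8096, 1.9768]  P^-=[0.5443 0.0718 0.1356; 0.0718 0.6099 0.0185; 0.1356 0.0185 0.5900]  S=[0.9112 -0.1169 -0.0389; -0.1169 0.7899 -0.0909; -0.0389 -0.0909 0.8021]  K=[0.5691 -0.0212 0.1354; 0.1641 0.7770 0.0739; 0.0514 0.0123 0.7248]  nu=[-3.4375, 5.0104, 0.9940]  x^+=[-1.1610, -0.4076, 2.5826]  P^+=[0.2368 0.0548 0.0462; 0.0548 0.1453 0.0212; 0.0462 0.0212 0.1708]

innov = [-3.4375, 5.0104, 0.9940]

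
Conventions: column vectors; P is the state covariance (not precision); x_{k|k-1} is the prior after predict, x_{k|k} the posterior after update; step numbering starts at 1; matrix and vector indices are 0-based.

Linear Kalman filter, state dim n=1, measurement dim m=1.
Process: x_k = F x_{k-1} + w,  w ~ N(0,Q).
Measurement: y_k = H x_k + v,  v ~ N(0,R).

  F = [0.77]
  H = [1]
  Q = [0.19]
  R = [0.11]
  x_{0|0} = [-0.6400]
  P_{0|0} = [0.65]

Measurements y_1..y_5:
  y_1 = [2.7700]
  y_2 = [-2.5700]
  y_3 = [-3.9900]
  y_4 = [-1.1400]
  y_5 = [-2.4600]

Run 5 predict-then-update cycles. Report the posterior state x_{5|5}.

x_post = [-2.0478]

step 1: x^-=[-0.4928]  P^-=[0.5754]  S=[0.6854]  K=[0.8395]  nu=[3.2628]  x^+=[2.2463]  P^+=[0.0923]
step 2: x^-=[1.7297]  P^-=[0.2448]  S=[0.3548]  K=[0.6899]  nu=[-4.2997]  x^+=[-1.2368]  P^+=[0.0759]
step 3: x^-=[-0.9523]  P^-=[0.2350]  S=[0.3450]  K=[0.6812]  nu=[-3.0377]  x^+=[-3.0215]  P^+=[0.0749]
step 4: x^-=[-2.3265]  P^-=[0.2344]  S=[0.3444]  K=[0.6806]  nu=[1.1865]  x^+=[-1.5189]  P^+=[0.0749]
step 5: x^-=[-1.1696]  P^-=[0.2344]  S=[0.3444]  K=[0.6806]  nu=[-1.2904]  x^+=[-2.0478]  P^+=[0.0749]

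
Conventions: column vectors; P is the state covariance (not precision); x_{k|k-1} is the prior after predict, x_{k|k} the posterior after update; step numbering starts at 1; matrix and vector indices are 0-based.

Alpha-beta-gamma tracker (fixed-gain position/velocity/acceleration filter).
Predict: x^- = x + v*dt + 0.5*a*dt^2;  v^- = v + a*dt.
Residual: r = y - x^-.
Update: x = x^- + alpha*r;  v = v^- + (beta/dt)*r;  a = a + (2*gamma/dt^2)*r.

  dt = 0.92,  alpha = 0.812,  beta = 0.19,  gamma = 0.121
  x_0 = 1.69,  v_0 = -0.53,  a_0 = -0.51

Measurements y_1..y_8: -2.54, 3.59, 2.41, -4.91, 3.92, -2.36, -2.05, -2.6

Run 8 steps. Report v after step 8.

v_post = -0.0838

step 1: x_pred=0.9866  r=-3.5266  x^+=-1.8770  v^+=-1.7275  a^+=-1.5183
step 2: x_pred=-4.1089  r=7.6989  x^+=2.1426  v^+=-1.5344  a^+=0.6829
step 3: x_pred=1.0200  r=1.3900  x^+=2.1487  v^+=-0.6190  a^+=1.0804
step 4: x_pred=2.0364  r=-6.9464  x^+=-3.6041  v^+=-1.0597  a^+=-0.9057
step 5: x_pred=-4.9623  r=8.8823  x^+=2.2501  v^+=-0.0586  a^+=1.6339
step 6: x_pred=2.8877  r=-5.2477  x^+=-1.3734  v^+=0.3608  a^+=0.1334
step 7: x_pred=-0.9850  r=-1.0650  x^+=-1.8498  v^+=0.2636  a^+=-0.1711
step 8: x_pred=-1.6796  r=-0.9204  x^+=-2.4270  v^+=-0.0838  a^+=-0.4342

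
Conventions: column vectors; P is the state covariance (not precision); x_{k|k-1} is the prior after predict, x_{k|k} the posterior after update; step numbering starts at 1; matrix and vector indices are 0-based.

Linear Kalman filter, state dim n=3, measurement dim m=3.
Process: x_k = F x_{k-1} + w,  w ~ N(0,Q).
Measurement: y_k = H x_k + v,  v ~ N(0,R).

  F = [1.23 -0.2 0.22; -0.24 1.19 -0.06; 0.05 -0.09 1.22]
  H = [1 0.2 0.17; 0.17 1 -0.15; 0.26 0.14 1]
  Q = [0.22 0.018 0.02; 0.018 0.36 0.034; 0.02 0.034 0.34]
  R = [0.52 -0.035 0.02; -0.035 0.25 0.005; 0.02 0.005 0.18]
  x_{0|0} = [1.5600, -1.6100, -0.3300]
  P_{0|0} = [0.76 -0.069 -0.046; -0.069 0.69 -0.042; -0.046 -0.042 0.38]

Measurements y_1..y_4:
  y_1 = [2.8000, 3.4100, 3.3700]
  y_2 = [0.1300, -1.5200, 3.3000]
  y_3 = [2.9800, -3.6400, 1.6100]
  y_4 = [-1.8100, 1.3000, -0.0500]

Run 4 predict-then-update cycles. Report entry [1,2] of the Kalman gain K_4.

step 1: x^-=[2.1682, -2.2705, -0.1797]  P^-=[1.4285 -0.4856 0.1310; -0.4856 1.4263 -0.1300; 0.1310 -0.1300 0.9173]  S=[1.8736 -0.0664 0.6018; -0.0664 1.6055 -0.1177; 0.6018 -0.1177 1.2182]  K=[0.7219 -0.1345 -0.0130; -0.1189 0.8512 0.0945; -0.1274 -0.0980 0.8195]  nu=[1.1164, 5.2850, 3.3038]  x^+=[2.2205, 2.4073, 1.8675]  P^+=[0.4216 -0.1424 -0.0783; -0.1424 0.2449 0.0216; -0.0783 0.0216 0.1618]
step 2: x^-=[2.6606, 2.2198, 2.1728]  P^-=[0.9013 -0.3663 -0.0131; -0.3663 0.8076 0.0340; -0.0131 0.0340 0.5708]  S=[1.3215 -0.1072 0.2976; -0.1072 0.9624 -0.0001; 0.2976 -0.0001 0.8036]  K=[0.6165 -0.1507 -0.0168; -0.1132 0.7565 0.1065; -0.1060 -0.0677 0.7512]  nu=[-3.3439, -3.8662, 0.1247]  x^+=[1.1795, -0.3134, 2.8826]  P^+=[0.3632 -0.1312 -0.0675; -0.1312 0.2195 0.0241; -0.0675 0.0241 0.1470]
step 3: x^-=[2.1476, -0.8289, 3.6039]  P^-=[0.8113 -0.3266 -0.0068; -0.3266 0.7619 0.0398; -0.0068 0.0398 0.5491]  S=[1.2474 -0.0900 0.2847; -0.0900 0.9251 0.0105; 0.2847 0.0105 0.7826]  K=[0.5889 -0.1455 -0.0099; -0.1048 0.7457 0.1067; -0.0986 -0.0653 0.7431]  nu=[0.3855, -2.6356, -2.4362]  x^+=[2.7820, -3.0947, 1.9277]  P^+=[0.3470 -0.1255 -0.0634; -0.1255 0.2155 0.0233; -0.0634 0.0233 0.1447]
step 4: x^-=[4.4649, -4.4661, 2.7694]  P^-=[0.7860 -0.3130 -0.0027; -0.3130 0.7522 0.0387; -0.0027 0.0387 0.5462]  S=[1.2284 -0.0827 0.2840; -0.0827 0.9193 0.0118; 0.2840 0.0118 0.7807]  K=[0.5805 -0.1423 -0.0069; -0.1013 0.7435 0.1058; -0.0962 -0.0657 0.7417]  nu=[-5.8525, 5.4224, -3.3550]  x^+=[0.3188, -0.1963, 0.4878]  P^+=[0.3419 -0.1234 -0.0620; -0.1234 0.2143 0.0228; -0.0620 0.0228 0.1442]

K[1,2] = 0.1058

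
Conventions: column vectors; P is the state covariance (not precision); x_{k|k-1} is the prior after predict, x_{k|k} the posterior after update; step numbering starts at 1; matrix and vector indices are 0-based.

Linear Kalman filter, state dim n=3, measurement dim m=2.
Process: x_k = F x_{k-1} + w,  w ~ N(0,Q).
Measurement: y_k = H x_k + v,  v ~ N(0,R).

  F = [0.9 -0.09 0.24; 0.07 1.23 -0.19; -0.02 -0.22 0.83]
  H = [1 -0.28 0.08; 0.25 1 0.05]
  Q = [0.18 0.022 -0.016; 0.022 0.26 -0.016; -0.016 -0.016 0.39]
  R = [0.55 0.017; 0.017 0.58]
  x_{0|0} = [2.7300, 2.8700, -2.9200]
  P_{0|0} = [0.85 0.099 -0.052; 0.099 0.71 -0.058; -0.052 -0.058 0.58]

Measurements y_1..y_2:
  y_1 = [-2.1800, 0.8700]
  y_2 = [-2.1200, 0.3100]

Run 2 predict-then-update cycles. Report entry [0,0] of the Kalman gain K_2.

K[0,0] = 0.4470

step 1: x^-=[1.4979, 4.2760, -3.1096]  P^-=[0.8717 0.0694 0.0477; 0.0694 1.4048 -0.3696; 0.0477 -0.3696 0.8480]  S=[1.5226 -0.1116; -0.1116 2.0403]  K=[0.5750 0.1734; -0.1825 0.6780; 0.1330 -0.1472]  nu=[-2.2319, -3.6250]  x^+=[-0.4139, 2.2257, -2.8728]  P^+=[0.3292 0.0292 -0.0236; 0.0292 0.3886 -0.1159; -0.0236 -0.1159 0.7725]
step 2: x^-=[-1.2623, 3.2544, -2.8658]  P^-=[0.4844 -0.0359 0.1312; -0.0359 0.9373 -0.3692; 0.1312 -0.3692 0.9845]  S=[1.1718 -0.1689; -0.1689 1.4984]  K=[0.4470 0.1117; -0.1954 0.5852; 0.2437 -0.1642]  nu=[0.2828, -2.4855]  x^+=[-1.4134, 1.7447, -2.3888]  P^+=[0.2484 0.0091 0.0232; 0.0091 0.3408 -0.1399; 0.0232 -0.1399 0.8609]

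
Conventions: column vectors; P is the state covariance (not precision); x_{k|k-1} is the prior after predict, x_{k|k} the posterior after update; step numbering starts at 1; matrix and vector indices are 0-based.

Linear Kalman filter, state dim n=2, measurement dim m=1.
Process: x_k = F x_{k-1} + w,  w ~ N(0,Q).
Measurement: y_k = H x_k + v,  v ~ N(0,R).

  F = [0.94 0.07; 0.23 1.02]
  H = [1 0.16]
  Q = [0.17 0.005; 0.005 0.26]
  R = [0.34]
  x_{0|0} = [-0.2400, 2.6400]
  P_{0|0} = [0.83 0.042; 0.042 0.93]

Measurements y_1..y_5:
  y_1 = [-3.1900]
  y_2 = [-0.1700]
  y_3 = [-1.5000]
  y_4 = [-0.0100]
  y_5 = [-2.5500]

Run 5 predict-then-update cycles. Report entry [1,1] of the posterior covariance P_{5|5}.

step 1: x^-=[-0.0408, 2.6376]  P^-=[0.9135 0.2918; 0.2918 1.2912]  S=[1.3799]  K=[0.6958; 0.3612]  nu=[-3.5712]  x^+=[-2.5257, 1.3478]  P^+=[0.2454 -0.0550; -0.0550 1.1112]
step 2: x^-=[-2.2798, 0.7938]  P^-=[0.3850 0.0838; 0.0838 1.4033]  S=[0.7878]  K=[0.5058; 0.3914]  nu=[1.9828]  x^+=[-1.2770, 1.5698]  P^+=[0.1835 -0.0722; -0.0722 1.2826]
step 3: x^-=[-1.0905, 1.3075]  P^-=[0.3289 0.0659; 0.0659 1.5703]  S=[0.7302]  K=[0.4649; 0.4343]  nu=[-0.6187]  x^+=[-1.3781, 1.0388]  P^+=[0.1711 -0.0815; -0.0815 1.4325]
step 4: x^-=[-1.2227, 0.7426]  P^-=[0.3175 0.0648; 0.0648 1.7212]  S=[0.7223]  K=[0.4539; 0.4710]  nu=[1.0939]  x^+=[-0.7262, 1.2578]  P^+=[0.1687 -0.0896; -0.0896 1.5610]
step 5: x^-=[-0.5946, 1.1159]  P^-=[0.3149 0.0655; 0.0655 1.8509]  S=[0.7232]  K=[0.4499; 0.5001]  nu=[-2.1340]  x^+=[-1.5546, 0.0487]  P^+=[0.1685 -0.0972; -0.0972 1.6700]

P_post[1,1] = 1.6700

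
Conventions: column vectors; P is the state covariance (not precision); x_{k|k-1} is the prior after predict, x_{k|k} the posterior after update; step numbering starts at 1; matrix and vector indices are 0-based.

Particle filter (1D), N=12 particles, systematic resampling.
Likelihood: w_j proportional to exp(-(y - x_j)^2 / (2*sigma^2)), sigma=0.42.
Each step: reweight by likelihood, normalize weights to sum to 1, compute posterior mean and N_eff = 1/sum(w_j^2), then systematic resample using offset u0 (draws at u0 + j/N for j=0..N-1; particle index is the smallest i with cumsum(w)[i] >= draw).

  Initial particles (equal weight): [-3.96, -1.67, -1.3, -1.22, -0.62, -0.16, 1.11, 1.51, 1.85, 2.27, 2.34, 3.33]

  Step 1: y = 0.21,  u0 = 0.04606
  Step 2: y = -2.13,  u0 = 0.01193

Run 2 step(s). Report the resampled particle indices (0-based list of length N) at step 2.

resampled_idx = [0, 0, 0, 0, 0, 0, 1, 1, 1, 1, 1, 1]

step 1: w=[0.0000, 0.0000, 0.0017, 0.0033, 0.1519, 0.7260, 0.1077, 0.0089, 0.0005, 0.0000, 0.0000, 0.0000]  mean=-0.0825  Neff=1.7798  idx=[4, 4, 5, 5, 5, 5, 5, 5, 5, 5, 5, 6]
step 2: w=[0.4770, 0.4770, 0.0051, 0.0051, 0.0051, 0.0051, 0.0051, 0.0051, 0.0051, 0.0051, 0.0051, 0.0000]  mean=-0.5989  Neff=2.1961  idx=[0, 0, 0, 0, 0, 0, 1, 1, 1, 1, 1, 1]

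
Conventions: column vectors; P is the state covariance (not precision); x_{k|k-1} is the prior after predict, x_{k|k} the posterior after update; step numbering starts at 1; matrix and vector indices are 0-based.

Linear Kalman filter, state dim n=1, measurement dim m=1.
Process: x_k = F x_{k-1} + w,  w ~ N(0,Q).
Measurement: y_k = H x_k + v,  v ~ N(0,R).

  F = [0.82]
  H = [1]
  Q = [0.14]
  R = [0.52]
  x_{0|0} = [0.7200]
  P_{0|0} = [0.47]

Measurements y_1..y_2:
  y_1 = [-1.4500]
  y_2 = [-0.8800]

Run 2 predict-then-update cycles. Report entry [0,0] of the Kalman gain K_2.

K[0,0] = 0.3684

step 1: x^-=[0.5904]  P^-=[0.4560]  S=[0.9760]  K=[0.4672]  nu=[-2.0404]  x^+=[-0.3629]  P^+=[0.2430]
step 2: x^-=[-0.2976]  P^-=[0.3034]  S=[0.8234]  K=[0.3684]  nu=[-0.5824]  x^+=[-0.5122]  P^+=[0.1916]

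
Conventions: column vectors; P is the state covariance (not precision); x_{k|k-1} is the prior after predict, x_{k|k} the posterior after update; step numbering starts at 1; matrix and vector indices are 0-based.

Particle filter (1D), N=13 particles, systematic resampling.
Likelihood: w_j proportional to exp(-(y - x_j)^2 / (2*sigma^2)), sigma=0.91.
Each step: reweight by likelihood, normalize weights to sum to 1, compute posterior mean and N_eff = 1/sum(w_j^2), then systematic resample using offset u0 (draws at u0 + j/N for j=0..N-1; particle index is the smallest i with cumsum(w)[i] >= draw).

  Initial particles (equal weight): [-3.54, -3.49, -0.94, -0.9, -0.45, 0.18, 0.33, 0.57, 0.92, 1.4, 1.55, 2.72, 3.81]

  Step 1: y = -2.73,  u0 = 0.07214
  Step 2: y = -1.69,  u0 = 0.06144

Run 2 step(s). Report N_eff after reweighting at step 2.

step 1: w=[0.3935, 0.4126, 0.0845, 0.0774, 0.0253, 0.0035, 0.0020, 0.0008, 0.0002, 0.0000, 0.0000, 0.0000, 0.0000]  mean=-2.9916  Neff=2.9507  idx=[0, 0, 0, 0, 0, 1, 1, 1, 1, 1, 2, 3, 5]
step 2: w=[0.0443, 0.0443, 0.0443, 0.0443, 0.0443, 0.0494, 0.0494, 0.0494, 0.0494, 0.0494, 0.2490, 0.2399, 0.0423]  mean=-2.0892  Neff=6.9728  idx=[1, 3, 4, 6, 7, 9, 10, 10, 10, 11, 11, 11, 12]

N_eff = 6.9728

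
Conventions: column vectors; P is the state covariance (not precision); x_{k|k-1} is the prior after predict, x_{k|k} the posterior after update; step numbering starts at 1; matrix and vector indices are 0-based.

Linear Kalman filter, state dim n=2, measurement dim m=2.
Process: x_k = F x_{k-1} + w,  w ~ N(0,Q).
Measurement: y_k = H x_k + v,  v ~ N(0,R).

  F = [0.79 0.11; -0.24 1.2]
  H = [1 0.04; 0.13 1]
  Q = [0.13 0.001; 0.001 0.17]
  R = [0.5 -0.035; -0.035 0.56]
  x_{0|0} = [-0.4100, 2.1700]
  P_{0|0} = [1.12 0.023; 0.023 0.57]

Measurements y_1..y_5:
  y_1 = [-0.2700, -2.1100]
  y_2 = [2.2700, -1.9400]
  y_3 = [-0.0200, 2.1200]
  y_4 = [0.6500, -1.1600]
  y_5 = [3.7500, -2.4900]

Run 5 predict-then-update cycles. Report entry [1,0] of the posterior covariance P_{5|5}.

step 1: x^-=[-0.0852, 2.7024]  P^-=[0.8399 -0.1149; -0.1149 1.0421]  S=[1.3324 0.0004; 0.0004 1.5864]  K=[0.6269 -0.0038; -0.0551 0.6475]  nu=[-0.2929, -4.8013]  x^+=[-0.2508, -0.3902]  P^+=[0.3162 -0.0651; -0.0651 0.3730]
step 2: x^-=[-0.2411, -0.4080]  P^-=[0.3205 -0.0698; -0.0698 0.7628]  S=[0.8162 -0.0329; -0.0329 1.3101]  K=[0.3888 -0.0117; -0.0249 0.5747]  nu=[2.5274, -1.5006]  x^+=[0.7592, -1.3334]  P^+=[0.1967 -0.0457; -0.0457 0.3287]
step 3: x^-=[0.4531, -1.7823]  P^-=[0.2488 -0.0350; -0.0350 0.6809]  S=[0.7471 -0.0106; -0.0106 1.2360]  K=[0.3311 0.0007; -0.0026 0.5472]  nu=[-0.4018, 3.8434]  x^+=[0.3226, 0.3219]  P^+=[0.1669 -0.0329; -0.0329 0.3108]
step 4: x^-=[0.2903, 0.3088]  P^-=[0.2322 -0.0199; -0.0199 0.6461]  S=[0.7316 0.0010; 0.0010 1.2049]  K=[0.3162 0.0082; 0.0074 0.5341]  nu=[0.3474, -1.5065]  x^+=[0.3877, -0.4933]  P^+=[0.1589 -0.0271; -0.0271 0.3024]
step 5: x^-=[0.2520, -0.6850]  P^-=[0.2281 -0.0142; -0.0142 0.6302]  S=[0.7280 0.0056; 0.0056 1.1903]  K=[0.3125 0.0115; 0.0111 0.5278]  nu=[3.5254, -1.8378]  x^+=[1.3325, -1.6160]  P^+=[0.1568 -0.0249; -0.0249 0.2984]

P_post[1,0] = -0.0249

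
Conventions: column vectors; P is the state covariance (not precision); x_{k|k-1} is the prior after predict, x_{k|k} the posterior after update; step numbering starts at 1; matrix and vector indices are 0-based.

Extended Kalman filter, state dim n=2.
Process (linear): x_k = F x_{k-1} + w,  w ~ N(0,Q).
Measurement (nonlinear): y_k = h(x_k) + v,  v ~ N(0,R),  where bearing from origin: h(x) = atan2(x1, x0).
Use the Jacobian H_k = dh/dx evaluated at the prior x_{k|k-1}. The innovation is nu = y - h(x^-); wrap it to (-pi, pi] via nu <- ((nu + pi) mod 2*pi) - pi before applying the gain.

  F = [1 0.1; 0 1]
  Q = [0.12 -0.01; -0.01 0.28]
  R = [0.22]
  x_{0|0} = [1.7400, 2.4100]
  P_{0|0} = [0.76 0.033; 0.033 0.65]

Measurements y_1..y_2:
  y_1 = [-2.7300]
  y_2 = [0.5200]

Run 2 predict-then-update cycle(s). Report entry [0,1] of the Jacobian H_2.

H_jac[0,1] = 0.0381

step 1: x^-=[1.9810, 2.4100]  P^-=[0.8931 0.0880; 0.0880 0.9300]  H_jac=[-0.2476 0.2035]  S=[0.3044]  K=[-0.6676; 0.5502]  nu=[2.6704]  x^+=[0.1982, 3.8794]  P^+=[0.7574 0.1998; 0.1998 0.8378]
step 2: x^-=[0.5861, 3.8794]  P^-=[0.9258 0.2736; 0.2736 1.1178]  H_jac=[-0.2520 0.0381]  S=[0.2752]  K=[-0.8100; -0.0959]  nu=[-0.9008]  x^+=[1.3158, 3.9658]  P^+=[0.7452 0.2522; 0.2522 1.1153]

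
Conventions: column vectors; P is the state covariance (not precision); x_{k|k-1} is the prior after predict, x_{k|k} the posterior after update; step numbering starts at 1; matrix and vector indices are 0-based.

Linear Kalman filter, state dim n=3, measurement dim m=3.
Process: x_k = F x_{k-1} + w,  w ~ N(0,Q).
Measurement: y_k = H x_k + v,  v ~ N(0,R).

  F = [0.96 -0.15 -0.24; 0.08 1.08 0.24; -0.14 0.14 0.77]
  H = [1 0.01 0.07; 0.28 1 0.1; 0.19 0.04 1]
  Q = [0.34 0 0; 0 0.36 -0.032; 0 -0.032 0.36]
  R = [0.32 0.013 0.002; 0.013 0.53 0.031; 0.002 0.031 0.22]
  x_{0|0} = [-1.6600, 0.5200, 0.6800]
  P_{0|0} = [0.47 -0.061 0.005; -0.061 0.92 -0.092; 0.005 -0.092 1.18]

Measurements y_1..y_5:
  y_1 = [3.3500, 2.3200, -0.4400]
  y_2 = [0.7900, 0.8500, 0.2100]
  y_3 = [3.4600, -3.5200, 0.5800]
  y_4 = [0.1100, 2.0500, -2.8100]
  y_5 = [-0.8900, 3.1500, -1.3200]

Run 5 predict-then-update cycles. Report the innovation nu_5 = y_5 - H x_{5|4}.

step 1: x^-=[-1.8348, 0.5920, 0.8288]  P^-=[0.8705 -0.2152 -0.2925; -0.2152 1.4460 0.2490; -0.2925 0.2490 1.0683]  S=[1.1509 0.0456 -0.0594; 0.0456 1.9679 0.3612; -0.0594 0.3612 1.2276]  K=[0.7330 -0.0038 -0.0739; -0.1881 0.7221 -0.0050; -0.1438 -0.0096 0.8290]  nu=[5.1209, 2.1589, -0.9439]  x^+=[1.9803, 1.1923, -0.7107]  P^+=[0.2390 -0.0559 -0.0581; -0.0559 0.3942 0.0158; -0.0581 0.0158 0.1922]
step 2: x^-=[1.8928, 1.2755, -0.6576]  P^-=[0.6242 -0.1307 -0.1318; -0.1307 0.8287 0.0803; -0.1318 0.0803 0.5045]  S=[0.9258 0.0584 0.0182; 0.0584 1.3481 0.1627; 0.0182 0.1627 0.7027]  K=[0.6637 -0.0007 -0.0433; -0.1640 0.6017 -0.0090; -0.1164 -0.0089 0.6919]  nu=[-1.0696, -0.8898, 0.4569]  x^+=[1.1637, 0.9115, -0.2090]  P^+=[0.2161 -0.0488 -0.0473; -0.0488 0.3289 0.0125; -0.0473 0.0125 0.1602]
step 3: x^-=[1.0306, 1.0273, -0.1962]  P^-=[0.5926 -0.1096 -0.1116; -0.1096 0.7505 0.0612; -0.1116 0.0612 0.4805]  S=[0.8973 0.0708 0.0316; 0.0708 1.2763 0.1466; 0.0316 0.1466 0.6839]  K=[0.6515 0.0033 -0.0358; -0.1543 0.5789 -0.0140; -0.1094 -0.0112 0.6826]  nu=[2.4329, -4.8163, 0.5393]  x^+=[2.5804, -2.1437, -0.0402]  P^+=[0.2120 -0.0458 -0.0449; -0.0458 0.3161 0.0106; -0.0449 0.0106 0.1577]
step 4: x^-=[2.8083, -2.1184, -0.6923]  P^-=[0.5863 -0.1035 -0.1077; -0.1035 0.7350 0.0569; -0.1077 0.0569 0.4776]  S=[0.8916 0.0752 0.0344; 0.0752 1.2631 0.1434; 0.0344 0.1434 0.6820]  K=[0.6488 0.0047 -0.0344; -0.1512 0.5742 -0.0155; -0.1079 -0.0120 0.6816]  nu=[-2.6287, 3.4513, -2.5666]  x^+=[1.2073, 0.3006, -2.1994]  P^+=[0.2112 -0.0448 -0.0444; -0.0448 0.3134 0.0101; -0.0444 0.0101 0.1574]
step 5: x^-=[1.6418, -0.1066, -1.8205]  P^-=[0.5849 -0.1019 -0.1069; -0.1019 0.7318 0.0559; -0.1069 0.0559 0.4771]  S=[0.8903 0.0764 0.0350; 0.0764 1.2605 0.1427; 0.0350 0.1427 0.6817]  K=[0.6482 0.0052 -0.0341; -0.1504 0.5732 -0.0158; -0.1076 -0.0122 0.6815]  nu=[-2.4033, 2.9789, 0.1928]  x^+=[0.0927, 1.9595, -1.4668]  P^+=[0.2110 -0.0445 -0.0443; -0.0445 0.3128 0.0099; -0.0443 0.0099 0.1574]

innov = [-2.4033, 2.9789, 0.1928]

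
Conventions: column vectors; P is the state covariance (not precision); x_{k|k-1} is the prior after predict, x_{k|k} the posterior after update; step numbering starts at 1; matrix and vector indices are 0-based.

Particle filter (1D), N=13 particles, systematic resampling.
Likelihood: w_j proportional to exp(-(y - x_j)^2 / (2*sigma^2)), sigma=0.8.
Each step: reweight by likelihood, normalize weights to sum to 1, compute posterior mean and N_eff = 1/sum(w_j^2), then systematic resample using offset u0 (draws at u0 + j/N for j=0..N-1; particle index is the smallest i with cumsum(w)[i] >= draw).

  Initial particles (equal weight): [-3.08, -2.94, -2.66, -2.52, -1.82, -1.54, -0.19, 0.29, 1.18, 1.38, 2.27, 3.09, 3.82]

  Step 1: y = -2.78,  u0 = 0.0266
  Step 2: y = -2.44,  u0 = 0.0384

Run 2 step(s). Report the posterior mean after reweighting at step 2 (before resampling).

post_mean = -2.6573

step 1: w=[0.2007, 0.2111, 0.2130, 0.2043, 0.1048, 0.0648, 0.0011, 0.0001, 0.0000, 0.0000, 0.0000, 0.0000, 0.0000]  mean=-2.6110  Neff=5.3436  idx=[0, 0, 0, 1, 1, 1, 2, 2, 3, 3, 3, 4, 5]
step 2: w=[0.0671, 0.0671, 0.0671, 0.0760, 0.0760, 0.0760, 0.0889, 0.0889, 0.0919, 0.0919, 0.0919, 0.0684, 0.0490]  mean=-2.6573  Neff=12.6538  idx=[0, 1, 2, 3, 4, 5, 6, 7, 8, 9, 10, 11, 12]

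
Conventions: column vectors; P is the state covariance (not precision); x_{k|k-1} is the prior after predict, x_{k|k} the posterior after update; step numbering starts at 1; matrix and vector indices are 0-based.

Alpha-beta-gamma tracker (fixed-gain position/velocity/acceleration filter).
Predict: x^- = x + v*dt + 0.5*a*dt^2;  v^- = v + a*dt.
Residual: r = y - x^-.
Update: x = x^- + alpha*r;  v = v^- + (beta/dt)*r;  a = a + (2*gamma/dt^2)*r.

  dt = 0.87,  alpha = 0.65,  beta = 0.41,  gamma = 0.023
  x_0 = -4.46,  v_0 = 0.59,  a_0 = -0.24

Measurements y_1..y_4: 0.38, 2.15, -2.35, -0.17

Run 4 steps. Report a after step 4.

step 1: x_pred=-4.0375  r=4.4175  x^+=-1.1661  v^+=2.4630  a^+=0.0285
step 2: x_pred=0.9875  r=1.1625  x^+=1.7431  v^+=3.0357  a^+=0.0991
step 3: x_pred=4.4216  r=-6.7716  x^+=0.0201  v^+=-0.0693  a^+=-0.3124
step 4: x_pred=-0.1585  r=-0.0115  x^+=-0.1660  v^+=-0.3466  a^+=-0.3131

a_post = -0.3131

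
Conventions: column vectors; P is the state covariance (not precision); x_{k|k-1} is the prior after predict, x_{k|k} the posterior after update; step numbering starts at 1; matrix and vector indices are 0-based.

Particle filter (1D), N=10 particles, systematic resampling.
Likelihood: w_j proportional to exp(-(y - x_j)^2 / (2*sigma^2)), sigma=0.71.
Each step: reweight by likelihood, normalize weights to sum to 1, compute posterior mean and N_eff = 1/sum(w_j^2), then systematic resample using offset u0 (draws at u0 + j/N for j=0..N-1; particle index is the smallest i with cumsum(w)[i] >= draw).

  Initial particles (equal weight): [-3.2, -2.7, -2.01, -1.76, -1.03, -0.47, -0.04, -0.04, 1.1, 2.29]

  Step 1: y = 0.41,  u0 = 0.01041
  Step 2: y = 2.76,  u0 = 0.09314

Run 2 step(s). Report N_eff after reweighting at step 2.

N_eff = 2.0790

step 1: w=[0.0000, 0.0000, 0.0010, 0.0032, 0.0442, 0.1603, 0.2827, 0.2827, 0.2155, 0.0104]  mean=0.1095  Neff=4.2733  idx=[4, 5, 6, 6, 6, 7, 7, 7, 8, 8]
step 2: w=[0.0000, 0.0002, 0.0032, 0.0032, 0.0032, 0.0032, 0.0032, 0.0032, 0.4904, 0.4904]  mean=1.0780  Neff=2.0790  idx=[8, 8, 8, 8, 8, 9, 9, 9, 9, 9]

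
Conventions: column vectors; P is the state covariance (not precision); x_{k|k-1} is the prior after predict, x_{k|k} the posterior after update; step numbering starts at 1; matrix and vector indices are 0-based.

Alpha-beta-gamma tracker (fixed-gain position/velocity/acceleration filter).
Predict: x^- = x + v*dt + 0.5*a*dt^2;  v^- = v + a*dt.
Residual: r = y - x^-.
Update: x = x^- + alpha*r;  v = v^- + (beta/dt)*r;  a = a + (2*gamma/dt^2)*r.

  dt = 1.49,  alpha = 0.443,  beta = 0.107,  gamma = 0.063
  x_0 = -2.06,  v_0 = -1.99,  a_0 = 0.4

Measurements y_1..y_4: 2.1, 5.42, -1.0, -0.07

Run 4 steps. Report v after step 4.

step 1: x_pred=-4.5811  r=6.6811  x^+=-1.6214  v^+=-0.9142  a^+=0.7792
step 2: x_pred=-2.1186  r=7.5386  x^+=1.2210  v^+=0.7881  a^+=1.2070
step 3: x_pred=3.7352  r=-4.7352  x^+=1.6375  v^+=2.2466  a^+=0.9383
step 4: x_pred=6.0264  r=-6.0964  x^+=3.3257  v^+=3.2068  a^+=0.5923

v_post = 3.2068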